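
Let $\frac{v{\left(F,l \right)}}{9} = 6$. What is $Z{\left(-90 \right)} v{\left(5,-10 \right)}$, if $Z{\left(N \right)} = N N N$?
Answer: $-39366000$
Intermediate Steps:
$v{\left(F,l \right)} = 54$ ($v{\left(F,l \right)} = 9 \cdot 6 = 54$)
$Z{\left(N \right)} = N^{3}$ ($Z{\left(N \right)} = N^{2} N = N^{3}$)
$Z{\left(-90 \right)} v{\left(5,-10 \right)} = \left(-90\right)^{3} \cdot 54 = \left(-729000\right) 54 = -39366000$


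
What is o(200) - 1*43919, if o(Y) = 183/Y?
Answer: -8783617/200 ≈ -43918.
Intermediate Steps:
o(200) - 1*43919 = 183/200 - 1*43919 = 183*(1/200) - 43919 = 183/200 - 43919 = -8783617/200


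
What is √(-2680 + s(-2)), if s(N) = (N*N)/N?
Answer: 3*I*√298 ≈ 51.788*I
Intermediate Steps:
s(N) = N (s(N) = N²/N = N)
√(-2680 + s(-2)) = √(-2680 - 2) = √(-2682) = 3*I*√298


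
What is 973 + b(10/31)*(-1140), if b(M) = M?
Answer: 18763/31 ≈ 605.26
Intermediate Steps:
973 + b(10/31)*(-1140) = 973 + (10/31)*(-1140) = 973 - 11400/31 = 18763/31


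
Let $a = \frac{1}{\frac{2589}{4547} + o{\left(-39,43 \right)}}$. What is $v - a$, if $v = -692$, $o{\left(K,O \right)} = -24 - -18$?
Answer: $- \frac{17083009}{24693} \approx -691.82$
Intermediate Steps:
$o{\left(K,O \right)} = -6$ ($o{\left(K,O \right)} = -24 + 18 = -6$)
$a = - \frac{4547}{24693}$ ($a = \frac{1}{\frac{2589}{4547} - 6} = \frac{1}{- \frac{24693}{4547}} = - \frac{4547}{24693} \approx -0.18414$)
$v - a = -692 - - \frac{4547}{24693} = -692 + \frac{4547}{24693} = - \frac{17083009}{24693}$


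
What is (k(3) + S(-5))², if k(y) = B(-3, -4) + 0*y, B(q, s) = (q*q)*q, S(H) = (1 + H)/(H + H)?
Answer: 17689/25 ≈ 707.56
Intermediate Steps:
S(H) = (1 + H)/(2*H) (S(H) = (1 + H)/((2*H)) = (1 + H)*(1/(2*H)) = (1 + H)/(2*H))
B(q, s) = q³ (B(q, s) = q²*q = q³)
k(y) = -27 (k(y) = (-3)³ + 0*y = -27 + 0 = -27)
(k(3) + S(-5))² = (-27 + (½)*(1 - 5)/(-5))² = (-27 + (½)*(-⅕)*(-4))² = (-27 + ⅖)² = (-133/5)² = 17689/25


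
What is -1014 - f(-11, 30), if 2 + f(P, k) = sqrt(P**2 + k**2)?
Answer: -1012 - sqrt(1021) ≈ -1044.0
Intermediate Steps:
f(P, k) = -2 + sqrt(P**2 + k**2)
-1014 - f(-11, 30) = -1014 - (-2 + sqrt((-11)**2 + 30**2)) = -1014 - (-2 + sqrt(121 + 900)) = -1014 - (-2 + sqrt(1021)) = -1014 + (2 - sqrt(1021)) = -1012 - sqrt(1021)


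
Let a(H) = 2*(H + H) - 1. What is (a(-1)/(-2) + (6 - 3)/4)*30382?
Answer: 197483/2 ≈ 98742.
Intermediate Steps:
a(H) = -1 + 4*H (a(H) = 2*(2*H) - 1 = 4*H - 1 = -1 + 4*H)
(a(-1)/(-2) + (6 - 3)/4)*30382 = ((-1 + 4*(-1))/(-2) + (6 - 3)/4)*30382 = ((-1 - 4)*(-½) + 3*(¼))*30382 = (-5*(-½) + ¾)*30382 = (5/2 + ¾)*30382 = (13/4)*30382 = 197483/2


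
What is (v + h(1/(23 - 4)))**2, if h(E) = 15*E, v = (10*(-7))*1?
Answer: 1729225/361 ≈ 4790.1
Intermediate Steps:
v = -70 (v = -70*1 = -70)
(v + h(1/(23 - 4)))**2 = (-70 + 15/(23 - 4))**2 = (-70 + 15/19)**2 = (-1315/19)**2 = 1729225/361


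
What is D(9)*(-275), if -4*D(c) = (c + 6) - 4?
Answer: 3025/4 ≈ 756.25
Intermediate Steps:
D(c) = -½ - c/4 (D(c) = -((c + 6) - 4)/4 = -((6 + c) - 4)/4 = -(2 + c)/4 = -½ - c/4)
D(9)*(-275) = (-½ - ¼*9)*(-275) = (-½ - 9/4)*(-275) = -11/4*(-275) = 3025/4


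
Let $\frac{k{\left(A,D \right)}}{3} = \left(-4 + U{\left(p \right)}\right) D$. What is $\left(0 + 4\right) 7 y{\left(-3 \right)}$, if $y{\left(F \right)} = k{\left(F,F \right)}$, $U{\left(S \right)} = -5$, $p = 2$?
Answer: $2268$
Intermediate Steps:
$k{\left(A,D \right)} = - 27 D$ ($k{\left(A,D \right)} = 3 \left(-4 - 5\right) D = 3 \left(- 9 D\right) = - 27 D$)
$y{\left(F \right)} = - 27 F$
$\left(0 + 4\right) 7 y{\left(-3 \right)} = \left(0 + 4\right) 7 \left(\left(-27\right) \left(-3\right)\right) = 4 \cdot 7 \cdot 81 = 28 \cdot 81 = 2268$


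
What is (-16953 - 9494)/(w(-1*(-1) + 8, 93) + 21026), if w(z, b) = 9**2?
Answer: -26447/21107 ≈ -1.2530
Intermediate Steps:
w(z, b) = 81
(-16953 - 9494)/(w(-1*(-1) + 8, 93) + 21026) = (-16953 - 9494)/(81 + 21026) = -26447/21107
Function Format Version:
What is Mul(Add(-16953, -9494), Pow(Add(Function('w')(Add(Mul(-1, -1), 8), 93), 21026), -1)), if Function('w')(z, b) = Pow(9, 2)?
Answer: Rational(-26447, 21107) ≈ -1.2530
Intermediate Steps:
Function('w')(z, b) = 81
Mul(Add(-16953, -9494), Pow(Add(Function('w')(Add(Mul(-1, -1), 8), 93), 21026), -1)) = Mul(Add(-16953, -9494), Pow(Add(81, 21026), -1)) = Mul(-26447, Pow(21107, -1)) = Mul(-26447, Rational(1, 21107)) = Rational(-26447, 21107)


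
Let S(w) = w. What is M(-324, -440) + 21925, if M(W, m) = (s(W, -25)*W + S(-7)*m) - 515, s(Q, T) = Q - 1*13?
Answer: 133678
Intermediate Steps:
s(Q, T) = -13 + Q (s(Q, T) = Q - 13 = -13 + Q)
M(W, m) = -515 - 7*m + W*(-13 + W) (M(W, m) = ((-13 + W)*W - 7*m) - 515 = (W*(-13 + W) - 7*m) - 515 = (-7*m + W*(-13 + W)) - 515 = -515 - 7*m + W*(-13 + W))
M(-324, -440) + 21925 = (-515 - 7*(-440) - 324*(-13 - 324)) + 21925 = (-515 + 3080 - 324*(-337)) + 21925 = (-515 + 3080 + 109188) + 21925 = 111753 + 21925 = 133678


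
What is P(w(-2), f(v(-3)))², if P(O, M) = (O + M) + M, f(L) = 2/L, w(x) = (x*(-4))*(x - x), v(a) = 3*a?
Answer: 16/81 ≈ 0.19753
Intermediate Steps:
w(x) = 0 (w(x) = -4*x*0 = 0)
P(O, M) = O + 2*M (P(O, M) = (M + O) + M = O + 2*M)
P(w(-2), f(v(-3)))² = (0 + 2*(2/((3*(-3)))))² = (0 + 2*(2/(-9)))² = (0 + 2*(2*(-⅑)))² = (0 + 2*(-2/9))² = (0 - 4/9)² = (-4/9)² = 16/81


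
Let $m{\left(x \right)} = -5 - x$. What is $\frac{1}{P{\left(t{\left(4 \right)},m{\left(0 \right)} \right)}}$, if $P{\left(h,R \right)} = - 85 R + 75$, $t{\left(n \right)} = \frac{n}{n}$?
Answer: $\frac{1}{500} \approx 0.002$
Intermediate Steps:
$t{\left(n \right)} = 1$
$P{\left(h,R \right)} = 75 - 85 R$
$\frac{1}{P{\left(t{\left(4 \right)},m{\left(0 \right)} \right)}} = \frac{1}{75 - 85 \left(-5 - 0\right)} = \frac{1}{75 - 85 \left(-5 + 0\right)} = \frac{1}{75 - -425} = \frac{1}{75 + 425} = \frac{1}{500}$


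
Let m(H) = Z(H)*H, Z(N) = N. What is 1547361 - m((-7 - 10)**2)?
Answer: 1463840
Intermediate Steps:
m(H) = H**2 (m(H) = H*H = H**2)
1547361 - m((-7 - 10)**2) = 1547361 - ((-7 - 10)**2)**2 = 1547361 - ((-17)**2)**2 = 1547361 - 1*289**2 = 1547361 - 1*83521 = 1547361 - 83521 = 1463840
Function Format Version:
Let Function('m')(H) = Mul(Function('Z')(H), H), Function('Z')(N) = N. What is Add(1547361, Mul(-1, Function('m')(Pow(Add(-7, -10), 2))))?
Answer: 1463840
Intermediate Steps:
Function('m')(H) = Pow(H, 2) (Function('m')(H) = Mul(H, H) = Pow(H, 2))
Add(1547361, Mul(-1, Function('m')(Pow(Add(-7, -10), 2)))) = Add(1547361, Mul(-1, Pow(Pow(Add(-7, -10), 2), 2))) = Add(1547361, Mul(-1, Pow(Pow(-17, 2), 2))) = Add(1547361, Mul(-1, Pow(289, 2))) = Add(1547361, Mul(-1, 83521)) = Add(1547361, -83521) = 1463840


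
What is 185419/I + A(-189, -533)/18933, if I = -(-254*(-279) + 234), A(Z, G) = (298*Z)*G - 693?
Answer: 710278532791/448712100 ≈ 1582.9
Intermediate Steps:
A(Z, G) = -693 + 298*G*Z (A(Z, G) = 298*G*Z - 693 = -693 + 298*G*Z)
I = -71100 (I = -(70866 + 234) = -1*71100 = -71100)
185419/I + A(-189, -533)/18933 = 185419/(-71100) + (-693 + 298*(-533)*(-189))/18933 = 185419*(-1/71100) + (-693 + 30019626)*(1/18933) = -185419/71100 + 30018933*(1/18933) = -185419/71100 + 10006311/6311 = 710278532791/448712100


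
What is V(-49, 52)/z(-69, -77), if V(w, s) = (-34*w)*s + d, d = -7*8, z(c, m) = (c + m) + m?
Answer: -86576/223 ≈ -388.23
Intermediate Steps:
z(c, m) = c + 2*m
d = -56
V(w, s) = -56 - 34*s*w (V(w, s) = (-34*w)*s - 56 = -34*s*w - 56 = -56 - 34*s*w)
V(-49, 52)/z(-69, -77) = (-56 - 34*52*(-49))/(-69 + 2*(-77)) = (-56 + 86632)/(-69 - 154) = 86576/(-223) = 86576*(-1/223) = -86576/223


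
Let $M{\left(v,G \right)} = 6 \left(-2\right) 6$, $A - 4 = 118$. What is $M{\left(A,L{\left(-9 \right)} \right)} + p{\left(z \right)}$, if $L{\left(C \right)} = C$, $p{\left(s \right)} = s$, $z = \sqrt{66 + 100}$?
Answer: $-72 + \sqrt{166} \approx -59.116$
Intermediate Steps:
$A = 122$ ($A = 4 + 118 = 122$)
$z = \sqrt{166} \approx 12.884$
$M{\left(v,G \right)} = -72$ ($M{\left(v,G \right)} = \left(-12\right) 6 = -72$)
$M{\left(A,L{\left(-9 \right)} \right)} + p{\left(z \right)} = -72 + \sqrt{166}$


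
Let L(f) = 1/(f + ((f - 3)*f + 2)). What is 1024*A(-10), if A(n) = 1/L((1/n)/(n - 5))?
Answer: 11443456/5625 ≈ 2034.4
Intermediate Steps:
L(f) = 1/(2 + f + f*(-3 + f)) (L(f) = 1/(f + ((-3 + f)*f + 2)) = 1/(f + (f*(-3 + f) + 2)) = 1/(f + (2 + f*(-3 + f))) = 1/(2 + f + f*(-3 + f)))
A(n) = 2 + 1/(n²*(-5 + n)²) - 2/(n*(-5 + n)) (A(n) = 1/(1/(2 + ((1/n)/(n - 5))² - 2*1/n/(n - 5))) = 1/(1/(2 + (1/((-5 + n)*n))² - 2/((-5 + n)*n))) = 1/(1/(2 + (1/(n*(-5 + n)))² - 2/(n*(-5 + n)))) = 1/(1/(2 + 1/(n²*(-5 + n)²) - 2/(n*(-5 + n)))) = 2 + 1/(n²*(-5 + n)²) - 2/(n*(-5 + n)))
1024*A(-10) = 1024*((1 - 2*(-10)*(-5 - 10) + 2*(-10)²*(-5 - 10)²)/((-10)²*(-5 - 10)²)) = 1024*((1/100)*(1 - 2*(-10)*(-15) + 2*100*(-15)²)/(-15)²) = 1024*((1/100)*(1/225)*(1 - 300 + 2*100*225)) = 1024*((1/100)*(1/225)*(1 - 300 + 45000)) = 1024*((1/100)*(1/225)*44701) = 1024*(44701/22500) = 11443456/5625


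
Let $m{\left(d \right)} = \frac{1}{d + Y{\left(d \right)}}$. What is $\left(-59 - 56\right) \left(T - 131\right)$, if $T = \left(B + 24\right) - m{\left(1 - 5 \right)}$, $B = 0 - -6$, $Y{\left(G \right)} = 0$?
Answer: $\frac{46345}{4} \approx 11586.0$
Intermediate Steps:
$B = 6$ ($B = 0 + 6 = 6$)
$m{\left(d \right)} = \frac{1}{d}$ ($m{\left(d \right)} = \frac{1}{d + 0} = \frac{1}{d}$)
$T = \frac{121}{4}$ ($T = \left(6 + 24\right) - \frac{1}{1 - 5} = 30 - \frac{1}{-4} = 30 - - \frac{1}{4} = 30 + \frac{1}{4} = \frac{121}{4} \approx 30.25$)
$\left(-59 - 56\right) \left(T - 131\right) = \left(-59 - 56\right) \left(\frac{121}{4} - 131\right) = \left(-115\right) \left(- \frac{403}{4}\right) = \frac{46345}{4}$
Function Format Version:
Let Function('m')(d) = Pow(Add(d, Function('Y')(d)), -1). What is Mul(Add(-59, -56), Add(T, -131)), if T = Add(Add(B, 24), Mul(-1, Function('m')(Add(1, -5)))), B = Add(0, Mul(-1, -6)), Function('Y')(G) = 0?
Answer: Rational(46345, 4) ≈ 11586.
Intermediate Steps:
B = 6 (B = Add(0, 6) = 6)
Function('m')(d) = Pow(d, -1) (Function('m')(d) = Pow(Add(d, 0), -1) = Pow(d, -1))
T = Rational(121, 4) (T = Add(Add(6, 24), Mul(-1, Pow(Add(1, -5), -1))) = Add(30, Mul(-1, Pow(-4, -1))) = Add(30, Mul(-1, Rational(-1, 4))) = Add(30, Rational(1, 4)) = Rational(121, 4) ≈ 30.250)
Mul(Add(-59, -56), Add(T, -131)) = Mul(Add(-59, -56), Add(Rational(121, 4), -131)) = Mul(-115, Rational(-403, 4)) = Rational(46345, 4)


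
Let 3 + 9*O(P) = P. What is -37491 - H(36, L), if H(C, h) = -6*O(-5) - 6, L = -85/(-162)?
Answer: -112471/3 ≈ -37490.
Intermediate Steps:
O(P) = -⅓ + P/9
L = 85/162 (L = -85*(-1/162) = 85/162 ≈ 0.52469)
H(C, h) = -⅔ (H(C, h) = -6*(-⅓ + (⅑)*(-5)) - 6 = -6*(-⅓ - 5/9) - 6 = -6*(-8/9) - 6 = 16/3 - 6 = -⅔)
-37491 - H(36, L) = -37491 - 1*(-⅔) = -37491 + ⅔ = -112471/3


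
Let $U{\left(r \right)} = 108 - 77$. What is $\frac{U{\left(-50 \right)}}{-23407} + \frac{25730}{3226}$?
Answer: $\frac{301081052}{37755491} \approx 7.9745$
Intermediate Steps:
$U{\left(r \right)} = 31$
$\frac{U{\left(-50 \right)}}{-23407} + \frac{25730}{3226} = \frac{31}{-23407} + \frac{25730}{3226} = 31 \left(- \frac{1}{23407}\right) + 25730 \cdot \frac{1}{3226} = - \frac{31}{23407} + \frac{12865}{1613} = \frac{301081052}{37755491}$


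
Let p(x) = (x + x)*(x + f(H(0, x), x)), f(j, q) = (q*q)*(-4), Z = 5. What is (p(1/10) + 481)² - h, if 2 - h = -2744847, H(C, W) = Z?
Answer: -157092278491/62500 ≈ -2.5135e+6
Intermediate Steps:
H(C, W) = 5
h = 2744849 (h = 2 - 1*(-2744847) = 2 + 2744847 = 2744849)
f(j, q) = -4*q² (f(j, q) = q²*(-4) = -4*q²)
p(x) = 2*x*(x - 4*x²) (p(x) = (x + x)*(x - 4*x²) = (2*x)*(x - 4*x²) = 2*x*(x - 4*x²))
(p(1/10) + 481)² - h = ((1/10)²*(2 - 8/10) + 481)² - 1*2744849 = ((⅒)²*(2 - 8*⅒) + 481)² - 2744849 = ((2 - ⅘)/100 + 481)² - 2744849 = ((1/100)*(6/5) + 481)² - 2744849 = (3/250 + 481)² - 2744849 = (120253/250)² - 2744849 = 14460784009/62500 - 2744849 = -157092278491/62500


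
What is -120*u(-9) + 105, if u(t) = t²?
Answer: -9615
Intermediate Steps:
-120*u(-9) + 105 = -120*(-9)² + 105 = -120*81 + 105 = -9720 + 105 = -9615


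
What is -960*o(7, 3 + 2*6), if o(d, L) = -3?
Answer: 2880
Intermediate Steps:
-960*o(7, 3 + 2*6) = -960*(-3) = 2880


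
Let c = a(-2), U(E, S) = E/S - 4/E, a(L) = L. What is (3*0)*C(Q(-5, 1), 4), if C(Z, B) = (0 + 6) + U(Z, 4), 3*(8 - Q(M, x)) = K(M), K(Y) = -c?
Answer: 0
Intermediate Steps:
U(E, S) = -4/E + E/S
c = -2
K(Y) = 2 (K(Y) = -1*(-2) = 2)
Q(M, x) = 22/3 (Q(M, x) = 8 - 1/3*2 = 8 - 2/3 = 22/3)
C(Z, B) = 6 - 4/Z + Z/4 (C(Z, B) = (0 + 6) + (-4/Z + Z/4) = 6 + (-4/Z + Z*(1/4)) = 6 + (-4/Z + Z/4) = 6 - 4/Z + Z/4)
(3*0)*C(Q(-5, 1), 4) = (3*0)*(6 - 4/22/3 + (1/4)*(22/3)) = 0*(6 - 4*3/22 + 11/6) = 0*(6 - 6/11 + 11/6) = 0*(481/66) = 0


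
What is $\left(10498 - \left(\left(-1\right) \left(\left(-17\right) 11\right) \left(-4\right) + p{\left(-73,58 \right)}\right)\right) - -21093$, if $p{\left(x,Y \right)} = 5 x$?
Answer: $32704$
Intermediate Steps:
$\left(10498 - \left(\left(-1\right) \left(\left(-17\right) 11\right) \left(-4\right) + p{\left(-73,58 \right)}\right)\right) - -21093 = \left(10498 - \left(-365 - \left(-17\right) 11 \left(-4\right)\right)\right) - -21093 = \left(10498 - -1113\right) + 21093 = \left(10498 + \left(748 + 365\right)\right) + 21093 = \left(10498 + 1113\right) + 21093 = 11611 + 21093 = 32704$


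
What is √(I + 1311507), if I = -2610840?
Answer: 7*I*√26517 ≈ 1139.9*I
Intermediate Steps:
√(I + 1311507) = √(-2610840 + 1311507) = √(-1299333) = 7*I*√26517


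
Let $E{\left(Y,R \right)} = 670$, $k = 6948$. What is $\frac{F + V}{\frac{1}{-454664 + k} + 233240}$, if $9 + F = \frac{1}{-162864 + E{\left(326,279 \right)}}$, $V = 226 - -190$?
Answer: $\frac{1641947614234}{940952991011487} \approx 0.001745$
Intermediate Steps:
$V = 416$ ($V = 226 + 190 = 416$)
$F = - \frac{1459747}{162194}$ ($F = -9 + \frac{1}{-162864 + 670} = -9 + \frac{1}{-162194} = -9 - \frac{1}{162194} = - \frac{1459747}{162194} \approx -9.0$)
$\frac{F + V}{\frac{1}{-454664 + k} + 233240} = \frac{- \frac{1459747}{162194} + 416}{\frac{1}{-454664 + 6948} + 233240} = \frac{66012957}{162194 \left(\frac{1}{-447716} + 233240\right)} = \frac{66012957}{162194 \left(- \frac{1}{447716} + 233240\right)} = \frac{66012957}{162194 \cdot \frac{104425279839}{447716}} = \frac{66012957}{162194} \cdot \frac{447716}{104425279839} = \frac{1641947614234}{940952991011487}$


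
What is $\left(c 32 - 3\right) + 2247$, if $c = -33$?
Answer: $1188$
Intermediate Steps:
$\left(c 32 - 3\right) + 2247 = \left(\left(-33\right) 32 - 3\right) + 2247 = \left(-1056 - 3\right) + 2247 = -1059 + 2247 = 1188$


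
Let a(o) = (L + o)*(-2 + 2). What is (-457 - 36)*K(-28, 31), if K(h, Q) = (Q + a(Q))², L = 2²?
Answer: -473773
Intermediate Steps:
L = 4
a(o) = 0 (a(o) = (4 + o)*(-2 + 2) = (4 + o)*0 = 0)
K(h, Q) = Q² (K(h, Q) = (Q + 0)² = Q²)
(-457 - 36)*K(-28, 31) = (-457 - 36)*31² = -493*961 = -473773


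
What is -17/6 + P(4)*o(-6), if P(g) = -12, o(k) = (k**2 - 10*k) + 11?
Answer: -7721/6 ≈ -1286.8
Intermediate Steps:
o(k) = 11 + k**2 - 10*k
-17/6 + P(4)*o(-6) = -17/6 - 12*(11 + (-6)**2 - 10*(-6)) = -17*1/6 - 12*(11 + 36 + 60) = -17/6 - 12*107 = -17/6 - 1284 = -7721/6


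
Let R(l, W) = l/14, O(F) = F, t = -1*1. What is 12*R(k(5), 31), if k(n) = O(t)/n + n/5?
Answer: 24/35 ≈ 0.68571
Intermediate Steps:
t = -1
k(n) = -1/n + n/5
R(l, W) = l/14 (R(l, W) = l*(1/14) = l/14)
12*R(k(5), 31) = 12*((-1/5 + (⅕)*5)/14) = 12*((-1*⅕ + 1)/14) = 12*((-⅕ + 1)/14) = 12*((1/14)*(⅘)) = 12*(2/35) = 24/35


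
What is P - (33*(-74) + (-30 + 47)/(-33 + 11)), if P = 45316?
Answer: 1050693/22 ≈ 47759.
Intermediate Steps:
P - (33*(-74) + (-30 + 47)/(-33 + 11)) = 45316 - (33*(-74) + (-30 + 47)/(-33 + 11)) = 45316 - (-2442 + 17/(-22)) = 45316 - (-2442 + 17*(-1/22)) = 45316 - (-2442 - 17/22) = 45316 - 1*(-53741/22) = 45316 + 53741/22 = 1050693/22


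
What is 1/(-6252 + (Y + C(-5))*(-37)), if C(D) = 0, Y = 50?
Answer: -1/8102 ≈ -0.00012343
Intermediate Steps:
1/(-6252 + (Y + C(-5))*(-37)) = 1/(-6252 + (50 + 0)*(-37)) = 1/(-6252 + 50*(-37)) = 1/(-6252 - 1850) = 1/(-8102) = -1/8102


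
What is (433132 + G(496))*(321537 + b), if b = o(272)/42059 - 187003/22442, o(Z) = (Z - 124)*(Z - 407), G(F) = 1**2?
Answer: 131450073379384995017/943888078 ≈ 1.3926e+11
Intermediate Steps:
G(F) = 1
o(Z) = (-407 + Z)*(-124 + Z) (o(Z) = (-124 + Z)*(-407 + Z) = (-407 + Z)*(-124 + Z))
b = -8313550337/943888078 (b = (50468 + 272**2 - 531*272)/42059 - 187003/22442 = (50468 + 73984 - 144432)*(1/42059) - 187003*1/22442 = -19980*1/42059 - 187003/22442 = -19980/42059 - 187003/22442 = -8313550337/943888078 ≈ -8.8078)
(433132 + G(496))*(321537 + b) = (433132 + 1)*(321537 - 8313550337/943888078) = 433133*(303486627385549/943888078) = 131450073379384995017/943888078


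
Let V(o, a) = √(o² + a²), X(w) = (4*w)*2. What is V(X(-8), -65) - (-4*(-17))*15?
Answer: -1020 + √8321 ≈ -928.78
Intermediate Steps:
X(w) = 8*w
V(o, a) = √(a² + o²)
V(X(-8), -65) - (-4*(-17))*15 = √((-65)² + (8*(-8))²) - (-4*(-17))*15 = √(4225 + (-64)²) - 68*15 = √(4225 + 4096) - 1*1020 = √8321 - 1020 = -1020 + √8321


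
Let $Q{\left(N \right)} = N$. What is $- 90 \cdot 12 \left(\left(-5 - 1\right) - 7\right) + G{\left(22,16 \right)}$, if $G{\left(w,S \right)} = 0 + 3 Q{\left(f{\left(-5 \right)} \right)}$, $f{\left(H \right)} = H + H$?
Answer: $14010$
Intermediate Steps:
$f{\left(H \right)} = 2 H$
$G{\left(w,S \right)} = -30$ ($G{\left(w,S \right)} = 0 + 3 \cdot 2 \left(-5\right) = 0 + 3 \left(-10\right) = 0 - 30 = -30$)
$- 90 \cdot 12 \left(\left(-5 - 1\right) - 7\right) + G{\left(22,16 \right)} = - 90 \cdot 12 \left(\left(-5 - 1\right) - 7\right) - 30 = - 90 \cdot 12 \left(-6 - 7\right) - 30 = - 90 \cdot 12 \left(-13\right) - 30 = \left(-90\right) \left(-156\right) - 30 = 14040 - 30 = 14010$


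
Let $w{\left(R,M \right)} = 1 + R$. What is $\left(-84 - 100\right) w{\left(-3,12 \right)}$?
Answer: $368$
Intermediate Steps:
$\left(-84 - 100\right) w{\left(-3,12 \right)} = \left(-84 - 100\right) \left(1 - 3\right) = \left(-184\right) \left(-2\right) = 368$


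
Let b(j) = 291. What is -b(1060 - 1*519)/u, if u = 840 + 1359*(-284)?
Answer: 97/128372 ≈ 0.00075562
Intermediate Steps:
u = -385116 (u = 840 - 385956 = -385116)
-b(1060 - 1*519)/u = -291/(-385116) = -291*(-1)/385116 = -1*(-97/128372) = 97/128372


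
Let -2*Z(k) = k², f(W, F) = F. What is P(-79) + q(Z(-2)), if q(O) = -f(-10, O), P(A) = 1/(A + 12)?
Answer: 133/67 ≈ 1.9851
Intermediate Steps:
Z(k) = -k²/2
P(A) = 1/(12 + A)
q(O) = -O
P(-79) + q(Z(-2)) = 1/(12 - 79) - (-1)*(-2)²/2 = 1/(-67) - (-1)*4/2 = -1/67 - 1*(-2) = -1/67 + 2 = 133/67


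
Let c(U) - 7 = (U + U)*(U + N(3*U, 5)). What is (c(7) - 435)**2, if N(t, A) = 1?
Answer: 99856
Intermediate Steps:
c(U) = 7 + 2*U*(1 + U) (c(U) = 7 + (U + U)*(U + 1) = 7 + (2*U)*(1 + U) = 7 + 2*U*(1 + U))
(c(7) - 435)**2 = ((7 + 2*7 + 2*7**2) - 435)**2 = ((7 + 14 + 2*49) - 435)**2 = ((7 + 14 + 98) - 435)**2 = (119 - 435)**2 = (-316)**2 = 99856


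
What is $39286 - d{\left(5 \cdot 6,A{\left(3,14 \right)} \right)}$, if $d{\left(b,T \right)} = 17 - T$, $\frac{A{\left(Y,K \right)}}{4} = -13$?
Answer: $39217$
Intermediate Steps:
$A{\left(Y,K \right)} = -52$ ($A{\left(Y,K \right)} = 4 \left(-13\right) = -52$)
$39286 - d{\left(5 \cdot 6,A{\left(3,14 \right)} \right)} = 39286 - \left(17 - -52\right) = 39286 - \left(17 + 52\right) = 39286 - 69 = 39217$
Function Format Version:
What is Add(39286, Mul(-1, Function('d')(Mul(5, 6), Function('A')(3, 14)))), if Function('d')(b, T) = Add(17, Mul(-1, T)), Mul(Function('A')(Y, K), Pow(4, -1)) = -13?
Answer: 39217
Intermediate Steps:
Function('A')(Y, K) = -52 (Function('A')(Y, K) = Mul(4, -13) = -52)
Add(39286, Mul(-1, Function('d')(Mul(5, 6), Function('A')(3, 14)))) = Add(39286, Mul(-1, Add(17, Mul(-1, -52)))) = Add(39286, Mul(-1, Add(17, 52))) = Add(39286, Mul(-1, 69)) = Add(39286, -69) = 39217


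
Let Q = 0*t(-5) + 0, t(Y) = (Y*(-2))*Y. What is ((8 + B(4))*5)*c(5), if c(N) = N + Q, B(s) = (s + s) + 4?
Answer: 500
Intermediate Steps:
t(Y) = -2*Y**2 (t(Y) = (-2*Y)*Y = -2*Y**2)
Q = 0 (Q = 0*(-2*(-5)**2) + 0 = 0*(-2*25) + 0 = 0*(-50) + 0 = 0 + 0 = 0)
B(s) = 4 + 2*s (B(s) = 2*s + 4 = 4 + 2*s)
c(N) = N (c(N) = N + 0 = N)
((8 + B(4))*5)*c(5) = ((8 + (4 + 2*4))*5)*5 = ((8 + (4 + 8))*5)*5 = ((8 + 12)*5)*5 = (20*5)*5 = 100*5 = 500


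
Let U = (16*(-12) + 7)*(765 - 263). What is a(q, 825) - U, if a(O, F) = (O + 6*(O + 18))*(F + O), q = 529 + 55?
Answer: 6005034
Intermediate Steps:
q = 584
U = -92870 (U = (-192 + 7)*502 = -185*502 = -92870)
a(O, F) = (108 + 7*O)*(F + O) (a(O, F) = (O + 6*(18 + O))*(F + O) = (O + (108 + 6*O))*(F + O) = (108 + 7*O)*(F + O))
a(q, 825) - U = (7*584² + 108*825 + 108*584 + 7*825*584) - 1*(-92870) = (7*341056 + 89100 + 63072 + 3372600) + 92870 = (2387392 + 89100 + 63072 + 3372600) + 92870 = 5912164 + 92870 = 6005034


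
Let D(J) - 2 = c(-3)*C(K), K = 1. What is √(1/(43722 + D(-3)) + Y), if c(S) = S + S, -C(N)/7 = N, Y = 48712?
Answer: √93306021814038/43766 ≈ 220.71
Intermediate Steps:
C(N) = -7*N
c(S) = 2*S
D(J) = 44 (D(J) = 2 + (2*(-3))*(-7*1) = 2 - 6*(-7) = 2 + 42 = 44)
√(1/(43722 + D(-3)) + Y) = √(1/(43722 + 44) + 48712) = √(1/43766 + 48712) = √(2131929393/43766) = √93306021814038/43766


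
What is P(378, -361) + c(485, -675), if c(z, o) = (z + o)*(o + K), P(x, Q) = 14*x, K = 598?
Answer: 19922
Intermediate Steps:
c(z, o) = (598 + o)*(o + z) (c(z, o) = (z + o)*(o + 598) = (o + z)*(598 + o) = (598 + o)*(o + z))
P(378, -361) + c(485, -675) = 14*378 + ((-675)**2 + 598*(-675) + 598*485 - 675*485) = 5292 + (455625 - 403650 + 290030 - 327375) = 5292 + 14630 = 19922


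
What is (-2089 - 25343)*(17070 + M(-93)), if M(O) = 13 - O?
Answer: -471172032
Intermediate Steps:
(-2089 - 25343)*(17070 + M(-93)) = (-2089 - 25343)*(17070 + (13 - 1*(-93))) = -27432*(17070 + (13 + 93)) = -27432*(17070 + 106) = -27432*17176 = -471172032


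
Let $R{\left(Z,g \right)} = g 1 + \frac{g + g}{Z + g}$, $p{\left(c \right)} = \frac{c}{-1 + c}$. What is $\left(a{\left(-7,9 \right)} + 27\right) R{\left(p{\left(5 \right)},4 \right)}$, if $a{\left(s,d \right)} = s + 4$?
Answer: $\frac{928}{7} \approx 132.57$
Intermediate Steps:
$a{\left(s,d \right)} = 4 + s$
$p{\left(c \right)} = \frac{c}{-1 + c}$
$R{\left(Z,g \right)} = g + \frac{2 g}{Z + g}$
$\left(a{\left(-7,9 \right)} + 27\right) R{\left(p{\left(5 \right)},4 \right)} = \left(\left(4 - 7\right) + 27\right) \frac{4 \left(2 + \frac{5}{-1 + 5} + 4\right)}{\frac{5}{-1 + 5} + 4} = \left(-3 + 27\right) \frac{4 \left(2 + \frac{5}{4} + 4\right)}{\frac{5}{4} + 4} = 24 \frac{4 \left(2 + 5 \cdot \frac{1}{4} + 4\right)}{5 \cdot \frac{1}{4} + 4} = 24 \frac{4 \left(2 + \frac{5}{4} + 4\right)}{\frac{5}{4} + 4} = 24 \cdot 4 \frac{1}{\frac{21}{4}} \cdot \frac{29}{4} = 24 \cdot 4 \cdot \frac{4}{21} \cdot \frac{29}{4} = 24 \cdot \frac{116}{21} = \frac{928}{7}$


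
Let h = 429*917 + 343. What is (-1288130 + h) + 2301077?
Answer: 1406683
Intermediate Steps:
h = 393736 (h = 393393 + 343 = 393736)
(-1288130 + h) + 2301077 = (-1288130 + 393736) + 2301077 = -894394 + 2301077 = 1406683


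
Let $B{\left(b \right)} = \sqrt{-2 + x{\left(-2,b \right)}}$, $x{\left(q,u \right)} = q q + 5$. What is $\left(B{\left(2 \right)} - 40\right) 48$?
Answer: $-1920 + 48 \sqrt{7} \approx -1793.0$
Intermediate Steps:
$x{\left(q,u \right)} = 5 + q^{2}$ ($x{\left(q,u \right)} = q^{2} + 5 = 5 + q^{2}$)
$B{\left(b \right)} = \sqrt{7}$ ($B{\left(b \right)} = \sqrt{-2 + \left(5 + \left(-2\right)^{2}\right)} = \sqrt{-2 + \left(5 + 4\right)} = \sqrt{-2 + 9} = \sqrt{7}$)
$\left(B{\left(2 \right)} - 40\right) 48 = \left(\sqrt{7} - 40\right) 48 = \left(-40 + \sqrt{7}\right) 48 = -1920 + 48 \sqrt{7}$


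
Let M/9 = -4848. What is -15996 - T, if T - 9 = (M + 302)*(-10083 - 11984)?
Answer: -956179115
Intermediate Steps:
M = -43632 (M = 9*(-4848) = -43632)
T = 956163119 (T = 9 + (-43632 + 302)*(-10083 - 11984) = 9 - 43330*(-22067) = 9 + 956163110 = 956163119)
-15996 - T = -15996 - 1*956163119 = -15996 - 956163119 = -956179115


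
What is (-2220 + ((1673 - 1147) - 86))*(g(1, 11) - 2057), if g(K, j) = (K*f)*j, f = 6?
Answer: 3543980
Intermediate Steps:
g(K, j) = 6*K*j (g(K, j) = (K*6)*j = (6*K)*j = 6*K*j)
(-2220 + ((1673 - 1147) - 86))*(g(1, 11) - 2057) = (-2220 + ((1673 - 1147) - 86))*(6*1*11 - 2057) = (-2220 + (526 - 86))*(66 - 2057) = (-2220 + 440)*(-1991) = -1780*(-1991) = 3543980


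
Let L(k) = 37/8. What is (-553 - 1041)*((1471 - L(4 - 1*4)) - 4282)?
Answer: 17952425/4 ≈ 4.4881e+6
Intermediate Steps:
L(k) = 37/8 (L(k) = 37*(⅛) = 37/8)
(-553 - 1041)*((1471 - L(4 - 1*4)) - 4282) = (-553 - 1041)*((1471 - 1*37/8) - 4282) = -1594*((1471 - 37/8) - 4282) = -1594*(11731/8 - 4282) = -1594*(-22525/8) = 17952425/4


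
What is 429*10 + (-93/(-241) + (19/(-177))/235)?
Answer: 43008518306/10024395 ≈ 4290.4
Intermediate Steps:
429*10 + (-93/(-241) + (19/(-177))/235) = 4290 + (-93*(-1/241) + (19*(-1/177))*(1/235)) = 4290 + (93/241 - 19/177*1/235) = 4290 + (93/241 - 19/41595) = 4290 + 3863756/10024395 = 43008518306/10024395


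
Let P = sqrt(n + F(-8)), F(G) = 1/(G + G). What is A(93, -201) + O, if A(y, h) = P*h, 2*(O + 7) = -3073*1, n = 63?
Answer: -3087/2 - 201*sqrt(1007)/4 ≈ -3138.1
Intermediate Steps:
O = -3087/2 (O = -7 + (-3073*1)/2 = -7 + (1/2)*(-3073) = -7 - 3073/2 = -3087/2 ≈ -1543.5)
F(G) = 1/(2*G)
P = sqrt(1007)/4 (P = sqrt(63 + (1/2)/(-8)) = sqrt(63 + (1/2)*(-1/8)) = sqrt(63 - 1/16) = sqrt(1007/16) = sqrt(1007)/4 ≈ 7.9333)
A(y, h) = h*sqrt(1007)/4 (A(y, h) = (sqrt(1007)/4)*h = h*sqrt(1007)/4)
A(93, -201) + O = (1/4)*(-201)*sqrt(1007) - 3087/2 = -201*sqrt(1007)/4 - 3087/2 = -3087/2 - 201*sqrt(1007)/4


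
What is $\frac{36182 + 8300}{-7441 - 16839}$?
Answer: $- \frac{22241}{12140} \approx -1.832$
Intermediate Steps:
$\frac{36182 + 8300}{-7441 - 16839} = \frac{44482}{-24280} = 44482 \left(- \frac{1}{24280}\right) = - \frac{22241}{12140}$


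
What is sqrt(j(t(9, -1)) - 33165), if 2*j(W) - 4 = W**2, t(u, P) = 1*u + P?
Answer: I*sqrt(33131) ≈ 182.02*I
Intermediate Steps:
t(u, P) = P + u (t(u, P) = u + P = P + u)
j(W) = 2 + W**2/2
sqrt(j(t(9, -1)) - 33165) = sqrt((2 + (-1 + 9)**2/2) - 33165) = sqrt((2 + (1/2)*8**2) - 33165) = sqrt((2 + (1/2)*64) - 33165) = sqrt((2 + 32) - 33165) = sqrt(34 - 33165) = sqrt(-33131) = I*sqrt(33131)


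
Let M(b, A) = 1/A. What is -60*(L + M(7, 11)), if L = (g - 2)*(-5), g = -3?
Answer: -16560/11 ≈ -1505.5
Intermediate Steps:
L = 25 (L = (-3 - 2)*(-5) = -5*(-5) = 25)
-60*(L + M(7, 11)) = -60*(25 + 1/11) = -60*276/11 = -16560/11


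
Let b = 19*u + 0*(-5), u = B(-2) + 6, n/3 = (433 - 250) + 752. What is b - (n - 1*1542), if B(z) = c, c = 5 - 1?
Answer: -1073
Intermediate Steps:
c = 4
n = 2805 (n = 3*((433 - 250) + 752) = 3*(183 + 752) = 3*935 = 2805)
B(z) = 4
u = 10 (u = 4 + 6 = 10)
b = 190 (b = 19*10 + 0*(-5) = 190 + 0 = 190)
b - (n - 1*1542) = 190 - (2805 - 1*1542) = 190 - (2805 - 1542) = 190 - 1*1263 = 190 - 1263 = -1073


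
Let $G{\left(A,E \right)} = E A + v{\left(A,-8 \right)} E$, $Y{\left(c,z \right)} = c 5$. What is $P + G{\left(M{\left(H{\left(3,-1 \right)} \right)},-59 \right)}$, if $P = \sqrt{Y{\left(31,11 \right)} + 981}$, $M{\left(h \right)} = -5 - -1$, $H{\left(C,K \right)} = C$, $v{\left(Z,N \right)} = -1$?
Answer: $295 + 4 \sqrt{71} \approx 328.7$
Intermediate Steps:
$Y{\left(c,z \right)} = 5 c$
$M{\left(h \right)} = -4$ ($M{\left(h \right)} = -5 + 1 = -4$)
$P = 4 \sqrt{71}$ ($P = \sqrt{5 \cdot 31 + 981} = \sqrt{155 + 981} = \sqrt{1136} = 4 \sqrt{71} \approx 33.705$)
$G{\left(A,E \right)} = - E + A E$ ($G{\left(A,E \right)} = E A - E = A E - E = - E + A E$)
$P + G{\left(M{\left(H{\left(3,-1 \right)} \right)},-59 \right)} = 4 \sqrt{71} - 59 \left(-1 - 4\right) = 4 \sqrt{71} - -295 = 4 \sqrt{71} + 295 = 295 + 4 \sqrt{71}$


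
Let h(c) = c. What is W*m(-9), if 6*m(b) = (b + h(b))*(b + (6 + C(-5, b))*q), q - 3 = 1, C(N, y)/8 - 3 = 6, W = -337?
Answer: 306333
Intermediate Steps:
C(N, y) = 72 (C(N, y) = 24 + 8*6 = 24 + 48 = 72)
q = 4 (q = 3 + 1 = 4)
m(b) = b*(312 + b)/3 (m(b) = ((b + b)*(b + (6 + 72)*4))/6 = ((2*b)*(b + 78*4))/6 = ((2*b)*(b + 312))/6 = ((2*b)*(312 + b))/6 = (2*b*(312 + b))/6 = b*(312 + b)/3)
W*m(-9) = -337*(-9)*(312 - 9)/3 = -337*(-9)*303/3 = -337*(-909) = 306333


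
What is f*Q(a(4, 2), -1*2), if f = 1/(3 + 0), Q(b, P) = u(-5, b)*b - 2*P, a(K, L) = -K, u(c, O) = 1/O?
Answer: 5/3 ≈ 1.6667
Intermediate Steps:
Q(b, P) = 1 - 2*P (Q(b, P) = b/b - 2*P = 1 - 2*P)
f = ⅓ (f = 1/3 = ⅓ ≈ 0.33333)
f*Q(a(4, 2), -1*2) = (1 - (-2)*2)/3 = (1 - 2*(-2))/3 = (1 + 4)/3 = (⅓)*5 = 5/3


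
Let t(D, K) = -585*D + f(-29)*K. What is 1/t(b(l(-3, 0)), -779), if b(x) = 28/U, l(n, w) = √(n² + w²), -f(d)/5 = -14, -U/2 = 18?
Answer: -1/54075 ≈ -1.8493e-5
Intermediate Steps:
U = -36 (U = -2*18 = -36)
f(d) = 70 (f(d) = -5*(-14) = 70)
b(x) = -7/9 (b(x) = 28/(-36) = 28*(-1/36) = -7/9)
t(D, K) = -585*D + 70*K
1/t(b(l(-3, 0)), -779) = 1/(-585*(-7/9) + 70*(-779)) = 1/(455 - 54530) = 1/(-54075) = -1/54075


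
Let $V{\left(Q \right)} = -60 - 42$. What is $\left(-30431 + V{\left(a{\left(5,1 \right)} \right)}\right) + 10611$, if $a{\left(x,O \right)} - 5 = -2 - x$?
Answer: $-19922$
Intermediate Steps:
$a{\left(x,O \right)} = 3 - x$ ($a{\left(x,O \right)} = 5 - \left(2 + x\right) = 3 - x$)
$V{\left(Q \right)} = -102$ ($V{\left(Q \right)} = -60 - 42 = -102$)
$\left(-30431 + V{\left(a{\left(5,1 \right)} \right)}\right) + 10611 = \left(-30431 - 102\right) + 10611 = -30533 + 10611 = -19922$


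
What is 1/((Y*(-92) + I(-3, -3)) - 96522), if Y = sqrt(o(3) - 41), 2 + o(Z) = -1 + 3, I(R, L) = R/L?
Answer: I/(-96521*I + 92*sqrt(41)) ≈ -1.036e-5 + 6.323e-8*I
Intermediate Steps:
o(Z) = 0 (o(Z) = -2 + (-1 + 3) = -2 + 2 = 0)
Y = I*sqrt(41) (Y = sqrt(0 - 41) = sqrt(-41) = I*sqrt(41) ≈ 6.4031*I)
1/((Y*(-92) + I(-3, -3)) - 96522) = 1/(((I*sqrt(41))*(-92) - 3/(-3)) - 96522) = 1/((-92*I*sqrt(41) - 3*(-1/3)) - 96522) = 1/((-92*I*sqrt(41) + 1) - 96522) = 1/((1 - 92*I*sqrt(41)) - 96522) = 1/(-96521 - 92*I*sqrt(41))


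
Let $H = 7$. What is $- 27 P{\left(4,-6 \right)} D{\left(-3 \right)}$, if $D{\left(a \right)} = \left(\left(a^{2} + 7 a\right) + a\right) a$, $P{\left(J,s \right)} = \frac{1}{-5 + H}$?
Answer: $- \frac{1215}{2} \approx -607.5$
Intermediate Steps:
$P{\left(J,s \right)} = \frac{1}{2}$ ($P{\left(J,s \right)} = \frac{1}{-5 + 7} = \frac{1}{2}$)
$D{\left(a \right)} = a \left(a^{2} + 8 a\right)$ ($D{\left(a \right)} = \left(a^{2} + 8 a\right) a = a \left(a^{2} + 8 a\right)$)
$- 27 P{\left(4,-6 \right)} D{\left(-3 \right)} = \left(-27\right) \frac{1}{2} \left(-3\right)^{2} \left(8 - 3\right) = - \frac{27 \cdot 9 \cdot 5}{2} = \left(- \frac{27}{2}\right) 45 = - \frac{1215}{2}$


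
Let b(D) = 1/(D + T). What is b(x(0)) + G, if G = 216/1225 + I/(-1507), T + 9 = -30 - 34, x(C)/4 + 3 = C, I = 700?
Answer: -9413011/31383275 ≈ -0.29994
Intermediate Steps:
x(C) = -12 + 4*C
T = -73 (T = -9 + (-30 - 34) = -9 - 64 = -73)
G = -531988/1846075 (G = 216/1225 + 700/(-1507) = 216*(1/1225) + 700*(-1/1507) = 216/1225 - 700/1507 = -531988/1846075 ≈ -0.28817)
b(D) = 1/(-73 + D) (b(D) = 1/(D - 73) = 1/(-73 + D))
b(x(0)) + G = 1/(-73 + (-12 + 4*0)) - 531988/1846075 = 1/(-73 + (-12 + 0)) - 531988/1846075 = 1/(-73 - 12) - 531988/1846075 = 1/(-85) - 531988/1846075 = -1/85 - 531988/1846075 = -9413011/31383275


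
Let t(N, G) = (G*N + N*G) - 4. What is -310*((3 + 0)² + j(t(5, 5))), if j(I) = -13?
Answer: 1240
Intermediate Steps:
t(N, G) = -4 + 2*G*N (t(N, G) = (G*N + G*N) - 4 = 2*G*N - 4 = -4 + 2*G*N)
-310*((3 + 0)² + j(t(5, 5))) = -310*((3 + 0)² - 13) = -310*(3² - 13) = -310*(9 - 13) = -310*(-4) = 1240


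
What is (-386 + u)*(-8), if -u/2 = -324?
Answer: -2096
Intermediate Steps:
u = 648 (u = -2*(-324) = 648)
(-386 + u)*(-8) = (-386 + 648)*(-8) = 262*(-8) = -2096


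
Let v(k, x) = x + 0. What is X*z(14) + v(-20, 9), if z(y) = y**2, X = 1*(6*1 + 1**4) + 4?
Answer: 2165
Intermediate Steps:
X = 11 (X = 1*(6 + 1) + 4 = 1*7 + 4 = 7 + 4 = 11)
v(k, x) = x
X*z(14) + v(-20, 9) = 11*14**2 + 9 = 11*196 + 9 = 2156 + 9 = 2165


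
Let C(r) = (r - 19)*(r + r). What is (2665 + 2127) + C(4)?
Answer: 4672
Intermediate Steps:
C(r) = 2*r*(-19 + r) (C(r) = (-19 + r)*(2*r) = 2*r*(-19 + r))
(2665 + 2127) + C(4) = (2665 + 2127) + 2*4*(-19 + 4) = 4792 + 2*4*(-15) = 4792 - 120 = 4672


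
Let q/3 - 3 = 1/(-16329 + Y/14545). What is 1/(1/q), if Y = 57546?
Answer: 712328732/79149253 ≈ 8.9998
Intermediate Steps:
q = 712328732/79149253 (q = 9 + 3/(-16329 + 57546/14545) = 9 + 3/(-237447759/14545) = 9 + 3*(-14545/237447759) = 9 - 14545/79149253 = 712328732/79149253 ≈ 8.9998)
1/(1/q) = 1/(1/(712328732/79149253)) = 1/(79149253/712328732) = 712328732/79149253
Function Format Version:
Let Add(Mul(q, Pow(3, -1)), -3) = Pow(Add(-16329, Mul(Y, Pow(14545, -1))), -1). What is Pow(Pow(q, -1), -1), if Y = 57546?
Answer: Rational(712328732, 79149253) ≈ 8.9998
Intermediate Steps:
q = Rational(712328732, 79149253) (q = Add(9, Mul(3, Pow(Add(-16329, Mul(57546, Pow(14545, -1))), -1))) = Add(9, Mul(3, Pow(Add(-16329, Mul(57546, Rational(1, 14545))), -1))) = Add(9, Mul(3, Pow(Add(-16329, Rational(57546, 14545)), -1))) = Add(9, Mul(3, Pow(Rational(-237447759, 14545), -1))) = Add(9, Mul(3, Rational(-14545, 237447759))) = Add(9, Rational(-14545, 79149253)) = Rational(712328732, 79149253) ≈ 8.9998)
Pow(Pow(q, -1), -1) = Pow(Pow(Rational(712328732, 79149253), -1), -1) = Pow(Rational(79149253, 712328732), -1) = Rational(712328732, 79149253)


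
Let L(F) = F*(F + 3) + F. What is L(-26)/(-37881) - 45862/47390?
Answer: -882202751/897590295 ≈ -0.98286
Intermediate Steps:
L(F) = F + F*(3 + F) (L(F) = F*(3 + F) + F = F + F*(3 + F))
L(-26)/(-37881) - 45862/47390 = -26*(4 - 26)/(-37881) - 45862/47390 = -26*(-22)*(-1/37881) - 45862*1/47390 = 572*(-1/37881) - 22931/23695 = -572/37881 - 22931/23695 = -882202751/897590295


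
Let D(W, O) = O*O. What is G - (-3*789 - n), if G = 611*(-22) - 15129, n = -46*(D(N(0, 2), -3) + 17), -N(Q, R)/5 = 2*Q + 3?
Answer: -27400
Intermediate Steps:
N(Q, R) = -15 - 10*Q (N(Q, R) = -5*(2*Q + 3) = -5*(3 + 2*Q) = -15 - 10*Q)
D(W, O) = O²
n = -1196 (n = -46*((-3)² + 17) = -46*(9 + 17) = -46*26 = -1196)
G = -28571 (G = -13442 - 15129 = -28571)
G - (-3*789 - n) = -28571 - (-3*789 - 1*(-1196)) = -28571 - (-2367 + 1196) = -28571 - 1*(-1171) = -28571 + 1171 = -27400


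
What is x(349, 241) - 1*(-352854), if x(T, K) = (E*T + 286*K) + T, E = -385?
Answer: 287764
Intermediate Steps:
x(T, K) = -384*T + 286*K (x(T, K) = (-385*T + 286*K) + T = -384*T + 286*K)
x(349, 241) - 1*(-352854) = (-384*349 + 286*241) - 1*(-352854) = (-134016 + 68926) + 352854 = -65090 + 352854 = 287764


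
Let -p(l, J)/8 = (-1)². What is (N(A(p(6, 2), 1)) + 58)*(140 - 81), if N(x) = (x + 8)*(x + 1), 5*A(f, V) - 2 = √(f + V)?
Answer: 102483/25 + 2891*I*√7/25 ≈ 4099.3 + 305.95*I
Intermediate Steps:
p(l, J) = -8 (p(l, J) = -8*(-1)² = -8*1 = -8)
A(f, V) = ⅖ + √(V + f)/5 (A(f, V) = ⅖ + √(f + V)/5 = ⅖ + √(V + f)/5)
N(x) = (1 + x)*(8 + x) (N(x) = (8 + x)*(1 + x) = (1 + x)*(8 + x))
(N(A(p(6, 2), 1)) + 58)*(140 - 81) = ((8 + (⅖ + √(1 - 8)/5)² + 9*(⅖ + √(1 - 8)/5)) + 58)*(140 - 81) = ((8 + (⅖ + √(-7)/5)² + 9*(⅖ + √(-7)/5)) + 58)*59 = ((8 + (⅖ + (I*√7)/5)² + 9*(⅖ + (I*√7)/5)) + 58)*59 = ((8 + (⅖ + I*√7/5)² + 9*(⅖ + I*√7/5)) + 58)*59 = ((8 + (⅖ + I*√7/5)² + (18/5 + 9*I*√7/5)) + 58)*59 = ((58/5 + (⅖ + I*√7/5)² + 9*I*√7/5) + 58)*59 = (348/5 + (⅖ + I*√7/5)² + 9*I*√7/5)*59 = 20532/5 + 59*(⅖ + I*√7/5)² + 531*I*√7/5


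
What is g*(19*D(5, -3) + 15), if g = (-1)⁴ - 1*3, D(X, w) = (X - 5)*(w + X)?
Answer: -30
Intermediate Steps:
D(X, w) = (-5 + X)*(X + w)
g = -2 (g = 1 - 3 = -2)
g*(19*D(5, -3) + 15) = -2*(19*(5² - 5*5 - 5*(-3) + 5*(-3)) + 15) = -2*(19*(25 - 25 + 15 - 15) + 15) = -2*(19*0 + 15) = -2*(0 + 15) = -2*15 = -30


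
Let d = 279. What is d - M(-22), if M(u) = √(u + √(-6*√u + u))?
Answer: 279 - √(-22 + √2*√(-11 - 3*I*√22)) ≈ 278.4 + 4.4437*I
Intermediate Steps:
M(u) = √(u + √(u - 6*√u))
d - M(-22) = 279 - √(-22 + √(-22 - 6*I*√22))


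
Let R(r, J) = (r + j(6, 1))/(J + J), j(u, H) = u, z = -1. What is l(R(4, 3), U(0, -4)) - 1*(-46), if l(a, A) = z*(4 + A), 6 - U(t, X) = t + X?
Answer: 32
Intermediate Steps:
U(t, X) = 6 - X - t (U(t, X) = 6 - (t + X) = 6 - (X + t) = 6 + (-X - t) = 6 - X - t)
R(r, J) = (6 + r)/(2*J) (R(r, J) = (r + 6)/(J + J) = (6 + r)/((2*J)) = (6 + r)*(1/(2*J)) = (6 + r)/(2*J))
l(a, A) = -4 - A (l(a, A) = -(4 + A) = -4 - A)
l(R(4, 3), U(0, -4)) - 1*(-46) = (-4 - (6 - 1*(-4) - 1*0)) - 1*(-46) = (-4 - (6 + 4 + 0)) + 46 = (-4 - 1*10) + 46 = (-4 - 10) + 46 = -14 + 46 = 32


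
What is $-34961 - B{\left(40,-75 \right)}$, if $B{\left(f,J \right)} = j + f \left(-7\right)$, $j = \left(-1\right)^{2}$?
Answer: $-34682$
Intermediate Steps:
$j = 1$
$B{\left(f,J \right)} = 1 - 7 f$ ($B{\left(f,J \right)} = 1 + f \left(-7\right) = 1 - 7 f$)
$-34961 - B{\left(40,-75 \right)} = -34961 - \left(1 - 280\right) = -34961 - -279 = -34961 + 279 = -34682$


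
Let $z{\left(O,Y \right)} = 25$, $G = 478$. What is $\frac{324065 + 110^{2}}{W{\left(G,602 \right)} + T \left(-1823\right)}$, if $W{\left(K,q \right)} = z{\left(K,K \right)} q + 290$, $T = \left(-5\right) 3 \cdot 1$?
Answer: $\frac{67233}{8537} \approx 7.8755$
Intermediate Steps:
$T = -15$ ($T = \left(-15\right) 1 = -15$)
$W{\left(K,q \right)} = 290 + 25 q$ ($W{\left(K,q \right)} = 25 q + 290 = 290 + 25 q$)
$\frac{324065 + 110^{2}}{W{\left(G,602 \right)} + T \left(-1823\right)} = \frac{324065 + 110^{2}}{\left(290 + 25 \cdot 602\right) - -27345} = \frac{324065 + 12100}{\left(290 + 15050\right) + 27345} = \frac{336165}{15340 + 27345} = \frac{336165}{42685} = 336165 \cdot \frac{1}{42685} = \frac{67233}{8537}$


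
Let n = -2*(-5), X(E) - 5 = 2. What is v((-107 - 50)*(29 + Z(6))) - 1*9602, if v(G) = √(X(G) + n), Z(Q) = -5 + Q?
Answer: -9602 + √17 ≈ -9597.9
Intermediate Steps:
X(E) = 7 (X(E) = 5 + 2 = 7)
n = 10
v(G) = √17 (v(G) = √(7 + 10) = √17)
v((-107 - 50)*(29 + Z(6))) - 1*9602 = √17 - 1*9602 = √17 - 9602 = -9602 + √17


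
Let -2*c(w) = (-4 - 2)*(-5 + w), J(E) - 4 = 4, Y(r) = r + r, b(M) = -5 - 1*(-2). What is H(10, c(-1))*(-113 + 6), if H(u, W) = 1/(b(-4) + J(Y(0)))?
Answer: -107/5 ≈ -21.400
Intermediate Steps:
b(M) = -3 (b(M) = -5 + 2 = -3)
Y(r) = 2*r
J(E) = 8 (J(E) = 4 + 4 = 8)
c(w) = -15 + 3*w (c(w) = -(-4 - 2)*(-5 + w)/2 = -(-3)*(-5 + w) = -(30 - 6*w)/2 = -15 + 3*w)
H(u, W) = ⅕ (H(u, W) = 1/(-3 + 8) = 1/5 = ⅕)
H(10, c(-1))*(-113 + 6) = (-113 + 6)/5 = (⅕)*(-107) = -107/5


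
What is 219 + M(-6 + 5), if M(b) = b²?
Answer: 220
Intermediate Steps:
219 + M(-6 + 5) = 219 + (-6 + 5)² = 219 + (-1)² = 219 + 1 = 220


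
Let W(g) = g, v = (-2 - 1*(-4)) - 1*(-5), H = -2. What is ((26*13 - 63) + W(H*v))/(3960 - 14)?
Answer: 261/3946 ≈ 0.066143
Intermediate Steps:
v = 7 (v = (-2 + 4) + 5 = 2 + 5 = 7)
((26*13 - 63) + W(H*v))/(3960 - 14) = ((26*13 - 63) - 2*7)/(3960 - 14) = ((338 - 63) - 14)/3946 = (275 - 14)*(1/3946) = 261*(1/3946) = 261/3946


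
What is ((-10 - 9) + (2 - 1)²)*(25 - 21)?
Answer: -72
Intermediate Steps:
((-10 - 9) + (2 - 1)²)*(25 - 21) = (-19 + 1²)*4 = (-19 + 1)*4 = -18*4 = -72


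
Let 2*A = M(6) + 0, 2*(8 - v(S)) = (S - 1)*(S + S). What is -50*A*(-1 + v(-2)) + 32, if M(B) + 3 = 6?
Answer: -43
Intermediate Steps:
v(S) = 8 - S*(-1 + S) (v(S) = 8 - (S - 1)*(S + S)/2 = 8 - (-1 + S)*2*S/2 = 8 - S*(-1 + S))
M(B) = 3 (M(B) = -3 + 6 = 3)
A = 3/2 (A = (3 + 0)/2 = (1/2)*3 = 3/2 ≈ 1.5000)
-50*A*(-1 + v(-2)) + 32 = -75*(-1 + (8 - 2 - 1*(-2)**2)) + 32 = -75*(-1 + (8 - 2 - 1*4)) + 32 = -75*(-1 + (8 - 2 - 4)) + 32 = -75*(-1 + 2) + 32 = -75 + 32 = -43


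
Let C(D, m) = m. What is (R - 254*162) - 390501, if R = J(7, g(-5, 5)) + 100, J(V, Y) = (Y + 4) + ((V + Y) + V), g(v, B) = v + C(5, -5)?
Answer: -431551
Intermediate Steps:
g(v, B) = -5 + v (g(v, B) = v - 5 = -5 + v)
J(V, Y) = 4 + 2*V + 2*Y (J(V, Y) = (4 + Y) + (Y + 2*V) = 4 + 2*V + 2*Y)
R = 98 (R = (4 + 2*7 + 2*(-5 - 5)) + 100 = (4 + 14 + 2*(-10)) + 100 = (4 + 14 - 20) + 100 = -2 + 100 = 98)
(R - 254*162) - 390501 = (98 - 254*162) - 390501 = (98 - 41148) - 390501 = -41050 - 390501 = -431551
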